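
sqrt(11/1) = sqrt(11) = 3.32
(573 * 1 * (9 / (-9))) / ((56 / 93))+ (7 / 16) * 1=-106529 / 112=-951.15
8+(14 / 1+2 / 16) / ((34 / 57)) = 31.68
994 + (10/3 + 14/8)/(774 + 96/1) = 10377421/10440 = 994.01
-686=-686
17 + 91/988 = 1299/76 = 17.09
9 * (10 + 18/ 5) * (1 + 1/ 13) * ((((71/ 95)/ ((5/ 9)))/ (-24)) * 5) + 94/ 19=-197573/ 6175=-32.00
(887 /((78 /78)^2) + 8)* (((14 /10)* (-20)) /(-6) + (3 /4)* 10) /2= 65335 /12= 5444.58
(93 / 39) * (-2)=-62 / 13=-4.77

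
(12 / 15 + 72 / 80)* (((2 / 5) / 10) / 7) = 17 / 1750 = 0.01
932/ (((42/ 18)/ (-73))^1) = -29158.29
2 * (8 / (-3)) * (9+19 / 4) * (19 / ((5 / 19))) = -15884 / 3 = -5294.67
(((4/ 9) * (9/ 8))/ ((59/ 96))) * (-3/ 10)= -72/ 295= -0.24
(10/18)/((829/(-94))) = -470/7461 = -0.06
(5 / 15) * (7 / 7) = 1 / 3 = 0.33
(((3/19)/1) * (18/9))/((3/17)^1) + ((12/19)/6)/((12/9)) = 71/38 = 1.87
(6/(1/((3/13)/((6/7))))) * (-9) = -189/13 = -14.54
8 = 8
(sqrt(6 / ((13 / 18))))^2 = 108 / 13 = 8.31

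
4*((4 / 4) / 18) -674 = -6064 / 9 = -673.78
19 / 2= 9.50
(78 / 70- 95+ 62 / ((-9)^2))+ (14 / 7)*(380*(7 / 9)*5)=2862.44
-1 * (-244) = 244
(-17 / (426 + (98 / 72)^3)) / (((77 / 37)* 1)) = -1726272 / 90557005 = -0.02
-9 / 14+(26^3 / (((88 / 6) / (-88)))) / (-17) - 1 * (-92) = 1498127 / 238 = 6294.65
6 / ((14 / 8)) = 24 / 7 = 3.43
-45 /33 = -15 /11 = -1.36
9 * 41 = 369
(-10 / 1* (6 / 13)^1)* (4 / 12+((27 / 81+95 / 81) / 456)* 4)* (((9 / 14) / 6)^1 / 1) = -8000 / 46683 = -0.17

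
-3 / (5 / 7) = -4.20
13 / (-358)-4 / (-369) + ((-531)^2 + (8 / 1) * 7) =37255006369 / 132102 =282016.97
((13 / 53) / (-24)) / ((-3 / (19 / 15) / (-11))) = -0.05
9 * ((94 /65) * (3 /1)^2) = 7614 /65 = 117.14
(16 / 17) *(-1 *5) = -80 / 17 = -4.71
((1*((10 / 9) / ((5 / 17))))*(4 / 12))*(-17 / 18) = -289 / 243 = -1.19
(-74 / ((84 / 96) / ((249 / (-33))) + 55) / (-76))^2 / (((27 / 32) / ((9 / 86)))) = 2414346496 / 61847927943681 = 0.00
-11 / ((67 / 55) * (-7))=605 / 469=1.29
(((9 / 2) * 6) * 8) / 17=12.71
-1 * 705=-705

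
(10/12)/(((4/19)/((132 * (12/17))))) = 6270/17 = 368.82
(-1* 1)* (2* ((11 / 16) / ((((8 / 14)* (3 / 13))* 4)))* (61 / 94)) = -61061 / 36096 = -1.69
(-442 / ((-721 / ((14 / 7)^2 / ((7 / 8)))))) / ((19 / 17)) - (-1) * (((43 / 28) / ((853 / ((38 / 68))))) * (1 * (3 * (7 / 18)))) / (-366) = 61254907573883 / 24429083896224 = 2.51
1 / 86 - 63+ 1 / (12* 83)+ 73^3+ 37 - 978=16617821305 / 42828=388013.01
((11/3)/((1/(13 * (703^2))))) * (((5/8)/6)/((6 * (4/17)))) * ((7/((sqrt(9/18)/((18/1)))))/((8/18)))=696883112.57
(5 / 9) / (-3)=-5 / 27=-0.19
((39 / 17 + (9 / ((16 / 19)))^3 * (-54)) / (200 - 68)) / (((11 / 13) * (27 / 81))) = -2712292791 / 1531904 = -1770.54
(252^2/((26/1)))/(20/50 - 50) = -19845/403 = -49.24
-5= -5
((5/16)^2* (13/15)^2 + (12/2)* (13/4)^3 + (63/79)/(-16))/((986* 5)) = 37493887/897338880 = 0.04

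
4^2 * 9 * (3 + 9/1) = 1728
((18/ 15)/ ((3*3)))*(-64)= -128/ 15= -8.53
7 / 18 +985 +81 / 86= 381710 / 387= 986.33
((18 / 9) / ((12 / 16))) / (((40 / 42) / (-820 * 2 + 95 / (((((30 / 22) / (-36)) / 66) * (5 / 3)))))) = -7066976 / 25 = -282679.04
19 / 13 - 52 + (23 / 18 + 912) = 201881 / 234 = 862.74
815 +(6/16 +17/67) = 437177/536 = 815.63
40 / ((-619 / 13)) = -520 / 619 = -0.84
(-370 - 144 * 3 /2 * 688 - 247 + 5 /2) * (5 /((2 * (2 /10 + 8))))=-7461125 /164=-45494.66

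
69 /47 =1.47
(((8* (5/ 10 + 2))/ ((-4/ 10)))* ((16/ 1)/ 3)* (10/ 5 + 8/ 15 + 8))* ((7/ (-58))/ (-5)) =-17696/ 261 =-67.80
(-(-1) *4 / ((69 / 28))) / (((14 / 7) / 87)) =1624 / 23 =70.61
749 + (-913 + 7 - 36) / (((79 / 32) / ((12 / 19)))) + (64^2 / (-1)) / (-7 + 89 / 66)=690194669 / 559873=1232.77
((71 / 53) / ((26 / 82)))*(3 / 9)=2911 / 2067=1.41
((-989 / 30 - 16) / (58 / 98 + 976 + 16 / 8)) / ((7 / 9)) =-0.06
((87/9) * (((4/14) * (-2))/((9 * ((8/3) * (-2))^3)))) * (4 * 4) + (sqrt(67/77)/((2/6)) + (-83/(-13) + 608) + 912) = 3 * sqrt(5159)/77 + 8890041/5824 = 1529.25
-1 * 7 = -7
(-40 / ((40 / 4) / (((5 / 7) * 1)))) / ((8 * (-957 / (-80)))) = -200 / 6699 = -0.03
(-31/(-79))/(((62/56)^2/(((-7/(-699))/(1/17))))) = 93296/1711851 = 0.05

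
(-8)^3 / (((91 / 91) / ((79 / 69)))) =-40448 / 69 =-586.20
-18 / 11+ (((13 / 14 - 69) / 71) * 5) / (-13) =-180181 / 142142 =-1.27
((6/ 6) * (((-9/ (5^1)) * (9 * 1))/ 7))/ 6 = -27/ 70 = -0.39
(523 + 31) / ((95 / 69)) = 38226 / 95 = 402.38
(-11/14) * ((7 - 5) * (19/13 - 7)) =792/91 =8.70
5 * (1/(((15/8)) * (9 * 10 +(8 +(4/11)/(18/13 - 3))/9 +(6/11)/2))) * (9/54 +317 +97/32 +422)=16458981/757892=21.72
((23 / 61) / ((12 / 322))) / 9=3703 / 3294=1.12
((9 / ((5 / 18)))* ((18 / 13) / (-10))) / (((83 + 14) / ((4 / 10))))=-2916 / 157625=-0.02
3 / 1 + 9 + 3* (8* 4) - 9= 99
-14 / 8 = -7 / 4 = -1.75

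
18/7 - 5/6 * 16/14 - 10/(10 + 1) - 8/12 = 10/231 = 0.04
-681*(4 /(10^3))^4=-681 /3906250000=-0.00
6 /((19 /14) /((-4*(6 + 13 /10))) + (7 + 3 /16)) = 49056 /58385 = 0.84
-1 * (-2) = 2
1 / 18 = 0.06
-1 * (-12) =12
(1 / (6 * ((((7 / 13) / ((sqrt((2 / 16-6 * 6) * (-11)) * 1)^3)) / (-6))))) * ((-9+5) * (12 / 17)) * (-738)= -6490341 * sqrt(6314) / 17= -30336877.82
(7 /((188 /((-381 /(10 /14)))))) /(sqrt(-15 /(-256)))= -24892 * sqrt(15) /1175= -82.05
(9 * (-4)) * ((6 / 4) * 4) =-216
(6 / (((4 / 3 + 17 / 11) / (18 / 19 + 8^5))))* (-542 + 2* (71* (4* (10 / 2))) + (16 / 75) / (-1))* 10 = 2832637413936 / 1805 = 1569328207.17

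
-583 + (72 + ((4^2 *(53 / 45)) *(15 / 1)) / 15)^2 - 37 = 15456244 / 2025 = 7632.71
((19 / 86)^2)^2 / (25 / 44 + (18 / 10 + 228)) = 7167655 / 693073013924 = 0.00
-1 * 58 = -58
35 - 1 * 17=18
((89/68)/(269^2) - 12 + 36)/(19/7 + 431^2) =0.00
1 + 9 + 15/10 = 23/2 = 11.50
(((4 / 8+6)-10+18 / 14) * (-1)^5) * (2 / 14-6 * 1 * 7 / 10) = -2201 / 245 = -8.98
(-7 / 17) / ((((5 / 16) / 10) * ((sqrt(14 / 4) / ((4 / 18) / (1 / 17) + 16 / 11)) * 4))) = -4144 * sqrt(14) / 1683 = -9.21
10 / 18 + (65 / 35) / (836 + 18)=30007 / 53802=0.56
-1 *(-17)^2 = -289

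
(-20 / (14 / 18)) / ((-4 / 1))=45 / 7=6.43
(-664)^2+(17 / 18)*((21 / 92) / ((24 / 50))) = 2920498079 / 6624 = 440896.45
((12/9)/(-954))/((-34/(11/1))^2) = -121/827118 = -0.00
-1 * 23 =-23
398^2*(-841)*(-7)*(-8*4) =-29840779136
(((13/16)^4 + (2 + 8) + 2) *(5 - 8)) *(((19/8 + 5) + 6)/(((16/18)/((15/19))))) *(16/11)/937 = -35317721655/51336445952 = -0.69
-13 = -13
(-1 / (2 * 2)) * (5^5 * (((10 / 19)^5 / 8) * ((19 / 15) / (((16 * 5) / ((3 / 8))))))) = -390625 / 16681088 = -0.02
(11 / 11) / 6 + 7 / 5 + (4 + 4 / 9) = 541 / 90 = 6.01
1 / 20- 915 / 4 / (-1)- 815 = -2931 / 5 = -586.20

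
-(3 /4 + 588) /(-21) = 785 /28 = 28.04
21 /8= 2.62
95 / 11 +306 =3461 / 11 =314.64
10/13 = 0.77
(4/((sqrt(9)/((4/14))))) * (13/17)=104/357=0.29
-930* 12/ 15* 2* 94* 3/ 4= -104904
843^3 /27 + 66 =22188107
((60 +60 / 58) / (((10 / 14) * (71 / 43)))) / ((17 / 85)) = 532770 / 2059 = 258.75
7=7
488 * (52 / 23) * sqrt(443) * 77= 1953952 * sqrt(443) / 23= 1788084.00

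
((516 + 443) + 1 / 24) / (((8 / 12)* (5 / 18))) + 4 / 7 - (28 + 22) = 1436231 / 280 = 5129.40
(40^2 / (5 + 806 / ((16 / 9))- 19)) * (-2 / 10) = -0.73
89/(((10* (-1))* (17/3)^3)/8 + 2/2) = -9612/24457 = -0.39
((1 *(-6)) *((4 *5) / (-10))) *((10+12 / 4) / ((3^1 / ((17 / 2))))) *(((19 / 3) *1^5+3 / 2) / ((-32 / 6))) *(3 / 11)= -31161 / 176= -177.05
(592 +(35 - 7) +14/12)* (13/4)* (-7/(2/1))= -339157/48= -7065.77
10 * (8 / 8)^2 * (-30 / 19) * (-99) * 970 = 28809000 / 19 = 1516263.16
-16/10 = -8/5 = -1.60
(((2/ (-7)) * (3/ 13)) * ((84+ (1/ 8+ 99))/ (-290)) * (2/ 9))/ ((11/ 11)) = 293/ 31668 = 0.01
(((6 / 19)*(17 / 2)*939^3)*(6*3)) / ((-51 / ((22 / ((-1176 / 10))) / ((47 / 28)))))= 546437772540 / 6251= 87416057.04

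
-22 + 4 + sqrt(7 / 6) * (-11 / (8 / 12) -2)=-37 * sqrt(42) / 12 -18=-37.98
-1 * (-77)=77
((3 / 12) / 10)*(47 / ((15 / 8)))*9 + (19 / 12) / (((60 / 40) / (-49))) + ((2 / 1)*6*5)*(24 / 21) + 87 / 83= 6153853 / 261450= 23.54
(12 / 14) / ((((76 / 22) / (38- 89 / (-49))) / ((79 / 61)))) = 5086257 / 397537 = 12.79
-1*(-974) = 974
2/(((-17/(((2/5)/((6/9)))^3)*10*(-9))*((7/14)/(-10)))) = -12/2125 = -0.01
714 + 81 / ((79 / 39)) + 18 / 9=59723 / 79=755.99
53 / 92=0.58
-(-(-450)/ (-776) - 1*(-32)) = -12191/ 388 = -31.42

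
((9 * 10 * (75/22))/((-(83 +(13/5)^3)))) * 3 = -1265625/138292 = -9.15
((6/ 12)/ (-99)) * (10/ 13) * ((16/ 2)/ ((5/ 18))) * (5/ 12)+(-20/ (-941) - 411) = -411.03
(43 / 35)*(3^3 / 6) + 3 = 597 / 70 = 8.53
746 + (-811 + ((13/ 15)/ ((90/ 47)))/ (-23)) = -2018861/ 31050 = -65.02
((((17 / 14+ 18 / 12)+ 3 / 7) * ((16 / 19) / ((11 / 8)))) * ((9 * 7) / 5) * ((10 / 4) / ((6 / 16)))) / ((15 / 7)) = 7168 / 95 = 75.45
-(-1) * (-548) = -548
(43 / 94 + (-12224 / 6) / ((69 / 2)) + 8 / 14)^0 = 1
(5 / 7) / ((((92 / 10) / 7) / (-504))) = -6300 / 23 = -273.91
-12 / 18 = -2 / 3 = -0.67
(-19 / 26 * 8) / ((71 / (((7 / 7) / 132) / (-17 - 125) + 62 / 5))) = -22080337 / 21625890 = -1.02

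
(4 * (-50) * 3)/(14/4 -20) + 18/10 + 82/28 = 31641/770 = 41.09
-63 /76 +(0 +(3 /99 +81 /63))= 0.49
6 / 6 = 1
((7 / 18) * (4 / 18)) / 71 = 7 / 5751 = 0.00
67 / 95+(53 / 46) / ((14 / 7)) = 11199 / 8740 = 1.28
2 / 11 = 0.18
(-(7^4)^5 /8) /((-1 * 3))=79792266297612001 /24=3324677762400500.04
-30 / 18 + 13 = 34 / 3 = 11.33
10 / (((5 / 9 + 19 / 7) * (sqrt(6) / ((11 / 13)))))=1155 * sqrt(6) / 2678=1.06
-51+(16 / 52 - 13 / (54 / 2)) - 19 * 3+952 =296183 / 351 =843.83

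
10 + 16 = 26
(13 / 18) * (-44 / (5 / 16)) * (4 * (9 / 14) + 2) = -464.86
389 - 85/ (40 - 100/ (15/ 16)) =15611/ 40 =390.28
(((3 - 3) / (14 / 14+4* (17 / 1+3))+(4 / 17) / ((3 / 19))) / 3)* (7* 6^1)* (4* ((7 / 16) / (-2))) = -931 / 51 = -18.25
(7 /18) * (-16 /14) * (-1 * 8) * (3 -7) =-14.22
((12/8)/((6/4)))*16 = 16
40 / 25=1.60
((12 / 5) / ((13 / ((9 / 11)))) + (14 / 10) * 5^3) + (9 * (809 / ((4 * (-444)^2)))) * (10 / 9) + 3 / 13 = 3803370187 / 21684960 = 175.39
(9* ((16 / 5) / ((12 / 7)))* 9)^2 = 571536 / 25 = 22861.44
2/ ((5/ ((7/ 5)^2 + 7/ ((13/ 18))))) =7574/ 1625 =4.66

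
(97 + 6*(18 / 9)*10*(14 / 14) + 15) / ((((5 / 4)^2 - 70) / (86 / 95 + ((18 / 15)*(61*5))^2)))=-47238563072 / 104025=-454107.79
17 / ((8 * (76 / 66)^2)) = 18513 / 11552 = 1.60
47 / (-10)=-47 / 10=-4.70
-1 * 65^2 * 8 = -33800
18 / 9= 2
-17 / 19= -0.89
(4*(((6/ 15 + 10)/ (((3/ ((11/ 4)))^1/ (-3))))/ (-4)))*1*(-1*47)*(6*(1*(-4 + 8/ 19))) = 2742168/ 95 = 28864.93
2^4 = 16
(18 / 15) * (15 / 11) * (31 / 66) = 93 / 121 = 0.77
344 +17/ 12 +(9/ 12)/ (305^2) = 192794317/ 558150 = 345.42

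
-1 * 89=-89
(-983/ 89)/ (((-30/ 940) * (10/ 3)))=46201/ 445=103.82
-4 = -4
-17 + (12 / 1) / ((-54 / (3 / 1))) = -53 / 3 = -17.67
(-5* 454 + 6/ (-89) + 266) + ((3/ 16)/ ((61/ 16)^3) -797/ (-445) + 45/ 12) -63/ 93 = -25039608825487/ 12524811580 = -1999.20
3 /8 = 0.38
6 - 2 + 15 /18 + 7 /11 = 361 /66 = 5.47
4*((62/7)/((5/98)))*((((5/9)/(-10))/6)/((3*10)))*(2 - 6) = 1736/2025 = 0.86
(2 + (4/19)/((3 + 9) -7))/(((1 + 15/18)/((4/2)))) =2328/1045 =2.23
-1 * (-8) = 8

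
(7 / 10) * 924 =3234 / 5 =646.80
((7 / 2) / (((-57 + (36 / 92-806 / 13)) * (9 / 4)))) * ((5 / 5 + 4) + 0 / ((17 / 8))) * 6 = -0.39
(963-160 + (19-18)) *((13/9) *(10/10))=3484/3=1161.33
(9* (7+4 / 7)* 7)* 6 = 2862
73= 73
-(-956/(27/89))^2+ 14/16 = -9930434.04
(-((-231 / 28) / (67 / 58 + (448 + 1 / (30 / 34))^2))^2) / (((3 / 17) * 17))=-15454951875 / 27719611673012596516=-0.00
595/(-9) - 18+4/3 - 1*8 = -817/9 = -90.78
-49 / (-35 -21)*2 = 7 / 4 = 1.75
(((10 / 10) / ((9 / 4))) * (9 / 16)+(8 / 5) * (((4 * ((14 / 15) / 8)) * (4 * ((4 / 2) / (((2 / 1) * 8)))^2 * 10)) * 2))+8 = 551 / 60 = 9.18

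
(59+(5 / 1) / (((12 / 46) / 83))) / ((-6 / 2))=-9899 / 18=-549.94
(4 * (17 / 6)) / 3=34 / 9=3.78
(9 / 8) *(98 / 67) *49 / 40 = 21609 / 10720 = 2.02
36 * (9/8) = 81/2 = 40.50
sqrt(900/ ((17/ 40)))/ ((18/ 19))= 190 * sqrt(170)/ 51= 48.57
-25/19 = -1.32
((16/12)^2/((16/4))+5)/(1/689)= 33761/9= 3751.22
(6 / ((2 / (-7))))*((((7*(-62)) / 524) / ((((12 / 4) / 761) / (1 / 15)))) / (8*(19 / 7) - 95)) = -8091713 / 2016090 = -4.01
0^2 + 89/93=89/93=0.96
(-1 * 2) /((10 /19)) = -19 /5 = -3.80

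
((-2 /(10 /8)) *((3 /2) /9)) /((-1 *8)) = 1 /30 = 0.03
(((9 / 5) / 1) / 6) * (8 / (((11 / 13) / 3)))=468 / 55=8.51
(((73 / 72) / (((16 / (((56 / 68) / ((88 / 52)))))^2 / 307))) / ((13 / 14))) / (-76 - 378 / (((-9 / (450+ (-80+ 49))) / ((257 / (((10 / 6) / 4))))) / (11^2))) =499653245 / 2116355918649274368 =0.00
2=2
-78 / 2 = -39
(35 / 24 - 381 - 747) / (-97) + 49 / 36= 90617 / 6984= 12.97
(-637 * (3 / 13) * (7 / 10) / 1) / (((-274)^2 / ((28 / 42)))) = -343 / 375380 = -0.00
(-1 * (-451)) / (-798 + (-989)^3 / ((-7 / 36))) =3157 / 34825014498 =0.00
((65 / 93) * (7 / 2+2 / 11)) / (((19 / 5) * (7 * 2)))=8775 / 181412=0.05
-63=-63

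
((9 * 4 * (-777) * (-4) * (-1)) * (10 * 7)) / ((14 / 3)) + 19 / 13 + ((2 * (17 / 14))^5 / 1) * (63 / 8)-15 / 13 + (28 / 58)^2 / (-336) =-1056927634779599 / 630003192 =-1677654.41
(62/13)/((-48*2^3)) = -31/2496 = -0.01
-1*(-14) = 14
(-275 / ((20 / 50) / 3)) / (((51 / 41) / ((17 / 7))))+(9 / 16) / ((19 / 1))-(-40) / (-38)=-8571177 / 2128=-4027.81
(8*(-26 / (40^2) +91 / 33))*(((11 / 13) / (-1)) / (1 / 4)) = -5567 / 75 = -74.23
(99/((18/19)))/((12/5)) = 1045/24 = 43.54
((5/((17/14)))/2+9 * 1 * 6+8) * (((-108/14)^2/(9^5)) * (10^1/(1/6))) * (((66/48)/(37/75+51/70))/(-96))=-166375/3664248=-0.05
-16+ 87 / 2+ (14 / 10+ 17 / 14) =1054 / 35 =30.11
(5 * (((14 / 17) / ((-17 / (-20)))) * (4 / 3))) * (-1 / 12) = -1400 / 2601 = -0.54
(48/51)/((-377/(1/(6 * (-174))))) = 4/1672749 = 0.00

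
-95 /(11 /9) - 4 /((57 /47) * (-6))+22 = -103789 /1881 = -55.18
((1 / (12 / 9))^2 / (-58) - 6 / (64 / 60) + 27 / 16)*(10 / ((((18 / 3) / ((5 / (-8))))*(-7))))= -30525 / 51968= -0.59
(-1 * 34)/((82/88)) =-1496/41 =-36.49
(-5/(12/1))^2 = 25/144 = 0.17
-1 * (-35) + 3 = 38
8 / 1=8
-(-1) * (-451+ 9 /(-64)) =-28873 /64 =-451.14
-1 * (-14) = 14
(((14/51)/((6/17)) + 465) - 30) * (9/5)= 3922/5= 784.40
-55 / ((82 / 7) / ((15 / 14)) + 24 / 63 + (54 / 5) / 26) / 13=-1925 / 5337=-0.36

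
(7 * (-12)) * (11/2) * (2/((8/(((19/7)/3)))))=-209/2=-104.50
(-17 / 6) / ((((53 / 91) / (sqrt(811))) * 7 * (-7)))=221 * sqrt(811) / 2226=2.83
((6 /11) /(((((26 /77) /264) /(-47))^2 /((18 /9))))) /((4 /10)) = 622377090720 /169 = 3682704678.82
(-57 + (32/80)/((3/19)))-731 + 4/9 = -35326/45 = -785.02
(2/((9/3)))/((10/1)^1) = 1/15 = 0.07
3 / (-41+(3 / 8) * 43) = -24 / 199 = -0.12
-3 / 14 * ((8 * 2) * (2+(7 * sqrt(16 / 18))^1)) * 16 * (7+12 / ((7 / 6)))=-30976 * sqrt(2) / 7 -92928 / 49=-8154.59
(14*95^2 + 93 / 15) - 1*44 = 631561 / 5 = 126312.20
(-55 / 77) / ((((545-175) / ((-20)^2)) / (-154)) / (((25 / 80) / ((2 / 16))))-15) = 11000 / 231037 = 0.05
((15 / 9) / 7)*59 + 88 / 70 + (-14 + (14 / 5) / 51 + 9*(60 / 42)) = 8459 / 595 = 14.22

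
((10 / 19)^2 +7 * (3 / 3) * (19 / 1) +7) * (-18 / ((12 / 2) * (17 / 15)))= -2278800 / 6137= -371.32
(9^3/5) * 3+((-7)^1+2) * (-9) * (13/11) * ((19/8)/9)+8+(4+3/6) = 204131/440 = 463.93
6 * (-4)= -24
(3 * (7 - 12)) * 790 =-11850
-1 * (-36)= 36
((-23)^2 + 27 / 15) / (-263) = -2.02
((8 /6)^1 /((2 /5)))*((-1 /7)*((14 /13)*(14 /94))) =-0.08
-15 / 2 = -7.50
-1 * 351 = -351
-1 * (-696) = 696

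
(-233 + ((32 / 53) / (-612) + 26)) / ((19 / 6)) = -3357142 / 51357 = -65.37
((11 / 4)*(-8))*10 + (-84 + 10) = -294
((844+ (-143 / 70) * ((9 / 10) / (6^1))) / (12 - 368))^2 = 1395164931241 / 248402560000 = 5.62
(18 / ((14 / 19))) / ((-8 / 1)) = -3.05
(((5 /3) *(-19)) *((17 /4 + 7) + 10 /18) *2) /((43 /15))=-201875 /774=-260.82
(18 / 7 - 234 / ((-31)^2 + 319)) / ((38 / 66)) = 353133 / 85120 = 4.15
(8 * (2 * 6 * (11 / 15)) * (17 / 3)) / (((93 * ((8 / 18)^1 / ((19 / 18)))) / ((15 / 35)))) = 14212 / 3255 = 4.37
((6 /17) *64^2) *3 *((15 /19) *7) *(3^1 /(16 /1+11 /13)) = 100638720 /23579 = 4268.15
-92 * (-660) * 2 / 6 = 20240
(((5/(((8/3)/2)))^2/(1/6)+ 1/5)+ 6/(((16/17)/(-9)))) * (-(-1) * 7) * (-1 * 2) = -1904/5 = -380.80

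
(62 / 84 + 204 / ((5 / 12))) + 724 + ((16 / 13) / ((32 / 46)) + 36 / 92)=76383949 / 62790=1216.50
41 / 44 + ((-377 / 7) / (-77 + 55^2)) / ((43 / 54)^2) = 34455089 / 38155964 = 0.90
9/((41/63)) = 567/41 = 13.83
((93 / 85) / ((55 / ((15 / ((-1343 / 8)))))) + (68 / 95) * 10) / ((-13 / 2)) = -26266688 / 23858395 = -1.10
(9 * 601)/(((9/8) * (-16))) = -601/2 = -300.50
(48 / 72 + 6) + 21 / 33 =241 / 33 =7.30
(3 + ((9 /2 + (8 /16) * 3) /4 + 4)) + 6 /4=10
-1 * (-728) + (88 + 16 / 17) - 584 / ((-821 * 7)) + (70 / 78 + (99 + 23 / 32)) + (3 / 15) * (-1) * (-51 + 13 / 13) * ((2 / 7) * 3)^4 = 923.06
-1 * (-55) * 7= 385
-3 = -3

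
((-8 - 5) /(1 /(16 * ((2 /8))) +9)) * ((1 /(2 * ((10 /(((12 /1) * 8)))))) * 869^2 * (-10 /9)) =628293952 /111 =5660305.87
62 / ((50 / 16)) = 496 / 25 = 19.84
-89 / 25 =-3.56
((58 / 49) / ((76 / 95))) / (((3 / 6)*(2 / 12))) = 870 / 49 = 17.76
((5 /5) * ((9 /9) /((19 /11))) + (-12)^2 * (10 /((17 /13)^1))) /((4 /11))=3914537 /1292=3029.83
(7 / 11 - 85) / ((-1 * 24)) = 116 / 33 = 3.52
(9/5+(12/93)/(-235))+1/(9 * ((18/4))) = 1076399/590085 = 1.82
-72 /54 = -4 /3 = -1.33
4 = 4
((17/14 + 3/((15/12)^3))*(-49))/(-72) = 33691/18000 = 1.87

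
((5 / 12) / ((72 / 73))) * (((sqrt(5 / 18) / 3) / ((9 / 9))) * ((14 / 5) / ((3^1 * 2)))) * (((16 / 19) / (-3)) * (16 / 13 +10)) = -37303 * sqrt(10) / 1080378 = -0.11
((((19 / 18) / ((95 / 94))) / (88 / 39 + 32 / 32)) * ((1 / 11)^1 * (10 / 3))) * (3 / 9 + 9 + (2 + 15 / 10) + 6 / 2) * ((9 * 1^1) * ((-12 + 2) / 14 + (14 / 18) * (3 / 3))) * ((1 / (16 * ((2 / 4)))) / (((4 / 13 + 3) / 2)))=754585 / 11353419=0.07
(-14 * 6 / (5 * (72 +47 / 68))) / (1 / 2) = -0.46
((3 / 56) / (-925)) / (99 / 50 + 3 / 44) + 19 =7391331 / 389018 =19.00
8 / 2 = 4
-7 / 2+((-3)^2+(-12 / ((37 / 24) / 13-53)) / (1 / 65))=668209 / 32998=20.25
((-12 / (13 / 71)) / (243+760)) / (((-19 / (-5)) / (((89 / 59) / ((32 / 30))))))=-1421775 / 58466876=-0.02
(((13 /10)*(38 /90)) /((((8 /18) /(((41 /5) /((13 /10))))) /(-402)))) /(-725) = 156579 /36250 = 4.32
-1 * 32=-32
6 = 6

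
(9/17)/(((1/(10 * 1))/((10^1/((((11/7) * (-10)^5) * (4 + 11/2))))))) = -63/1776500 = -0.00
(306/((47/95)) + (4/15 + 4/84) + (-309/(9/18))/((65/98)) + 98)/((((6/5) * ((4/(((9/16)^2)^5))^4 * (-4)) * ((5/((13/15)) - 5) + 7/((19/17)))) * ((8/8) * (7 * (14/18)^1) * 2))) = 4302658117852285304550705557071888335595533615/18625525775623851160624289445176546599139511031341082738688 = 0.00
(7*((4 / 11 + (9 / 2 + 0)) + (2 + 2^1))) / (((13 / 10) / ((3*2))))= 3150 / 11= 286.36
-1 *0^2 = 0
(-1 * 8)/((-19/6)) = 2.53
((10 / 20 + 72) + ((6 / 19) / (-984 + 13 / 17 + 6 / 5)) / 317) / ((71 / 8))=291599565740 / 35695809409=8.17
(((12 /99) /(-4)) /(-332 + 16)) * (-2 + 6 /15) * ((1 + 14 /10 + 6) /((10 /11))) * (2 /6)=-14 /29625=-0.00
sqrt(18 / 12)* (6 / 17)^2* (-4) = -72* sqrt(6) / 289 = -0.61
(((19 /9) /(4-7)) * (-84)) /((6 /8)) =2128 /27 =78.81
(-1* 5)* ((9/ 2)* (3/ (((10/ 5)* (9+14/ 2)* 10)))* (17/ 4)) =-459/ 512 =-0.90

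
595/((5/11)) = 1309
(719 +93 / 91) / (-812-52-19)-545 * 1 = -43857907 / 80353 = -545.82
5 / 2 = 2.50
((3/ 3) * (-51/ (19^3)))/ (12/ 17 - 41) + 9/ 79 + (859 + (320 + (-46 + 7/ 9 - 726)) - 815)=-1359974398973/ 3340573065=-407.11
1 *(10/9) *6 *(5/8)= 25/6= 4.17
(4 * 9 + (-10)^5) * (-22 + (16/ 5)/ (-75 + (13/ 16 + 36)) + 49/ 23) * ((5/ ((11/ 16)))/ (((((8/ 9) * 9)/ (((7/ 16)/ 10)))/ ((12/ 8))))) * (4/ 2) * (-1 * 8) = -1471594185306/ 772915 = -1903953.46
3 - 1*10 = -7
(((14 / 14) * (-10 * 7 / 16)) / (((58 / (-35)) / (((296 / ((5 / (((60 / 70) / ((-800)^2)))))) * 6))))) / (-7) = -333 / 1856000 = -0.00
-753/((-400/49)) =36897/400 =92.24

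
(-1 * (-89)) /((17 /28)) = 2492 /17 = 146.59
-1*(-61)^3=226981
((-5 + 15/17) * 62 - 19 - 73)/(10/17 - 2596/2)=246/919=0.27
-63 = -63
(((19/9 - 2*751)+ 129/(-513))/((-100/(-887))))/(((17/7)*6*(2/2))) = -132729793/145350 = -913.17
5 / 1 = 5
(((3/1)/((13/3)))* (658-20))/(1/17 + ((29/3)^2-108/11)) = 4831893/915473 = 5.28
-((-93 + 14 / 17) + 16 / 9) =13831 / 153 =90.40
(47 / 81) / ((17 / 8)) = 376 / 1377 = 0.27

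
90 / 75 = 6 / 5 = 1.20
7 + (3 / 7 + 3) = 73 / 7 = 10.43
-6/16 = -3/8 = -0.38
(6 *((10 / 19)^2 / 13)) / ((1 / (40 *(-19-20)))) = -72000 / 361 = -199.45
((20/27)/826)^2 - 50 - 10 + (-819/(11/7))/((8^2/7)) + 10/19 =-193730317723609/1663236058176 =-116.48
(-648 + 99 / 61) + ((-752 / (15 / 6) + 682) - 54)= -97349 / 305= -319.18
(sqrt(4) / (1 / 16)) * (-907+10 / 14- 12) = -205696 / 7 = -29385.14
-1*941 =-941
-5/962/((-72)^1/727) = 3635/69264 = 0.05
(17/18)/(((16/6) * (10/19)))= 323/480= 0.67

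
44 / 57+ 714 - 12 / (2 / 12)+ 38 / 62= 1136861 / 1767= 643.38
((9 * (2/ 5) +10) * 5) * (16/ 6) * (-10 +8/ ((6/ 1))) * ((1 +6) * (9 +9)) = -198016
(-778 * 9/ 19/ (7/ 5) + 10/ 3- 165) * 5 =-847675/ 399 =-2124.50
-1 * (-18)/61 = 18/61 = 0.30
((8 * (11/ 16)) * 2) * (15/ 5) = 33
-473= -473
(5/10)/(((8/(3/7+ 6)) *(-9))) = -5/112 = -0.04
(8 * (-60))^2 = 230400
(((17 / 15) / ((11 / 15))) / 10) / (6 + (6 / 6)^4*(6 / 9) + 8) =51 / 4840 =0.01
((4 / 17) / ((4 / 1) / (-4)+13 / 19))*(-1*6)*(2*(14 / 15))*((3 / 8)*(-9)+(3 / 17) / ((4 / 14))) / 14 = -475 / 289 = -1.64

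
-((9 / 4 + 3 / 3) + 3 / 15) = -69 / 20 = -3.45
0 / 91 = 0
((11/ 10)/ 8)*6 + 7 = 313/ 40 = 7.82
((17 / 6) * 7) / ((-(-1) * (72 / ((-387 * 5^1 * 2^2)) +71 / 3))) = 25585 / 30518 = 0.84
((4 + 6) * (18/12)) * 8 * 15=1800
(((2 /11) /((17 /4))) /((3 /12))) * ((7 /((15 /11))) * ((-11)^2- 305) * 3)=-41216 /85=-484.89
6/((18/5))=5/3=1.67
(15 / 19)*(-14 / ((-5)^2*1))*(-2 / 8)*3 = 63 / 190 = 0.33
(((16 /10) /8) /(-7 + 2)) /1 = -1 /25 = -0.04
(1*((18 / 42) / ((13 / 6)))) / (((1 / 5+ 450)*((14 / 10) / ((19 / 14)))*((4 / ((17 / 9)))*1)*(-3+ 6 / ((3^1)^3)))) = -0.00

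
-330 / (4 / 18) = -1485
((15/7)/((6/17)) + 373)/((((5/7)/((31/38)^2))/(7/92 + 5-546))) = -50760568731/265696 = -191047.55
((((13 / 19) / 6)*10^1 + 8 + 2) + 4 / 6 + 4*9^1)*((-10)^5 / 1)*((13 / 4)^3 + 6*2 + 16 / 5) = -8997609375 / 38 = -236779194.08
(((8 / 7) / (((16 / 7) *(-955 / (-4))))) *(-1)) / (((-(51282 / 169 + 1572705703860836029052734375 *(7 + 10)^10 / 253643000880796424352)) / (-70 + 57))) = -6594718022900707033152 / 3027889676406480964504273431887749893392605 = -0.00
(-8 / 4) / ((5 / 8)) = -16 / 5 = -3.20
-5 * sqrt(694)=-131.72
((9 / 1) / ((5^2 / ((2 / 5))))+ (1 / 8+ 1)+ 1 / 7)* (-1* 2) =-9883 / 3500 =-2.82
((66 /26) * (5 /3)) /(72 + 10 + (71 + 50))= 55 /2639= 0.02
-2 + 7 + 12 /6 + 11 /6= 8.83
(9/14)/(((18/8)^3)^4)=8388608/219667417263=0.00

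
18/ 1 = 18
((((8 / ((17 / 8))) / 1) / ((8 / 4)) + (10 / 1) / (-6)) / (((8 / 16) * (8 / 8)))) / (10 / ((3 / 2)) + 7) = 22 / 697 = 0.03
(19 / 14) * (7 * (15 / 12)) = 95 / 8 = 11.88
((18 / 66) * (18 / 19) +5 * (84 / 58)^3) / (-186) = -13123161 / 158016331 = -0.08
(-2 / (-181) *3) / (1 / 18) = 0.60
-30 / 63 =-10 / 21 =-0.48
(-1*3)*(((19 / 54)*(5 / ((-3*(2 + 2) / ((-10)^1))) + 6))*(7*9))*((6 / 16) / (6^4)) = -8113 / 41472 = -0.20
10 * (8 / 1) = 80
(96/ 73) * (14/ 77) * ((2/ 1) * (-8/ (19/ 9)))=-27648/ 15257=-1.81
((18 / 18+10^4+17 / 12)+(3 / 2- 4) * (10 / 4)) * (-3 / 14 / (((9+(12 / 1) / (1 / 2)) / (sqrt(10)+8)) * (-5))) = 59977 * sqrt(10) / 4620+119954 / 1155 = 144.91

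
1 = 1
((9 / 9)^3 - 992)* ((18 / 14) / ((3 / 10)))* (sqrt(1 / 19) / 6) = -4955* sqrt(19) / 133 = -162.39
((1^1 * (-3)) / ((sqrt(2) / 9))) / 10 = -27 * sqrt(2) / 20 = -1.91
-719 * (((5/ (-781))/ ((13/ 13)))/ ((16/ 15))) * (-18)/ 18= -4.32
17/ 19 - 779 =-14784/ 19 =-778.11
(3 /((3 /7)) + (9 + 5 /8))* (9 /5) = 1197 /40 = 29.92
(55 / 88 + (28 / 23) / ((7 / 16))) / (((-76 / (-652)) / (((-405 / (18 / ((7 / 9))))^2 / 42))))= 313775 / 1472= 213.16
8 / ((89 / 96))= 768 / 89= 8.63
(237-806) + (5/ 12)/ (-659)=-4499657/ 7908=-569.00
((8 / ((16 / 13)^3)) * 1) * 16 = 2197 / 32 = 68.66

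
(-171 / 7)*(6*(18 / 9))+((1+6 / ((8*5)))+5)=-40179 / 140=-286.99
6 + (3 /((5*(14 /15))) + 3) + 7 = 233 /14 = 16.64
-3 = -3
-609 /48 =-203 /16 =-12.69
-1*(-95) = 95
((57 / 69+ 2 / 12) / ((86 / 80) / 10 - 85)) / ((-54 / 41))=561700 / 63261891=0.01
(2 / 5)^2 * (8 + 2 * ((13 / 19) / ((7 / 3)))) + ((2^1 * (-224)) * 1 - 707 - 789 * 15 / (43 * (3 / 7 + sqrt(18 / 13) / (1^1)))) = -2565243242 / 2430575 - 38661 * sqrt(26) / 731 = -1325.08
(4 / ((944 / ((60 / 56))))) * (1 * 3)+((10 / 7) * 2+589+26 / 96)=1676945 / 2832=592.14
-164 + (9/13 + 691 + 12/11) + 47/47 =75759/143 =529.78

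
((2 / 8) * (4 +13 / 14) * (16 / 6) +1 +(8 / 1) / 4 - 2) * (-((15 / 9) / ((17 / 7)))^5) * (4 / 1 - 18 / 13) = -150062500 / 87947613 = -1.71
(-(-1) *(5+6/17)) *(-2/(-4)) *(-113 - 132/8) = -23569/68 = -346.60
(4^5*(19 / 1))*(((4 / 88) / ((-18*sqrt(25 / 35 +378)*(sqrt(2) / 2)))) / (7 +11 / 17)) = -41344*sqrt(37114) / 17059185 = -0.47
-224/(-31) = 224/31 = 7.23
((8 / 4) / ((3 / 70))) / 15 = 28 / 9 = 3.11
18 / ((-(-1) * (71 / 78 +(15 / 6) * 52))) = 1404 / 10211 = 0.14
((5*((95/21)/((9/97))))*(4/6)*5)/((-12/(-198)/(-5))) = -12670625/189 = -67040.34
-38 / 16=-19 / 8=-2.38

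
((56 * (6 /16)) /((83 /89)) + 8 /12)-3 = 5026 /249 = 20.18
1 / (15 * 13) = 1 / 195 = 0.01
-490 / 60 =-8.17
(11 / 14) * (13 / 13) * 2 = 11 / 7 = 1.57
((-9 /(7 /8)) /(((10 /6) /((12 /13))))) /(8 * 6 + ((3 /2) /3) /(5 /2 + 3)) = -28512 /240695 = -0.12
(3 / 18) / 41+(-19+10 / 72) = -27833 / 1476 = -18.86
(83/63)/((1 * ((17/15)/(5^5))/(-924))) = -3356617.65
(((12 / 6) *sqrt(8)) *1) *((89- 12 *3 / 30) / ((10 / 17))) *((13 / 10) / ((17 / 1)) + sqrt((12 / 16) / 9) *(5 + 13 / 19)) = 5707 *sqrt(2) / 125 + 268668 *sqrt(6) / 475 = 1450.04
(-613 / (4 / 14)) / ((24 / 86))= -184513 / 24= -7688.04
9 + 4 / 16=37 / 4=9.25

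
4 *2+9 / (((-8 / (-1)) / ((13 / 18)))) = 141 / 16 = 8.81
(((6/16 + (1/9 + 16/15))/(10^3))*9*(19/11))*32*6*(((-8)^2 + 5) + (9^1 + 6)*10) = 6977997/6875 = 1014.98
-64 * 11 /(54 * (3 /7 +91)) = -77 /540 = -0.14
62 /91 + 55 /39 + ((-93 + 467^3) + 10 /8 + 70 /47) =5227219798223 /51324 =101847474.83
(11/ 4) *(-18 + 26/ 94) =-9163/ 188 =-48.74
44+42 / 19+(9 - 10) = 859 / 19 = 45.21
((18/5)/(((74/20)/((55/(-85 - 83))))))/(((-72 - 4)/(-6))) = -495/19684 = -0.03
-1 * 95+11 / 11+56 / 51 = -4738 / 51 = -92.90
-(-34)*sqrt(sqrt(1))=34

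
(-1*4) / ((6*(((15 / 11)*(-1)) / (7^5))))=8216.76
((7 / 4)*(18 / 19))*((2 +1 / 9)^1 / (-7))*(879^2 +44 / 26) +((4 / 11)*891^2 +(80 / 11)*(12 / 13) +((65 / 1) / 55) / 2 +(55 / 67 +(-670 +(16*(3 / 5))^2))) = -23523046301 / 239525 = -98207.06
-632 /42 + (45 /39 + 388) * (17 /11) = 1760875 /3003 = 586.37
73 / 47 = 1.55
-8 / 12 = -2 / 3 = -0.67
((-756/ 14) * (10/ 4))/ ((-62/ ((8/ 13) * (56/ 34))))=15120/ 6851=2.21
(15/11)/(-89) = -15/979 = -0.02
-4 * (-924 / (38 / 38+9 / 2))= 672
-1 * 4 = -4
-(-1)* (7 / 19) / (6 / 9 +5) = 21 / 323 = 0.07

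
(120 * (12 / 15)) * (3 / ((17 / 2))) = 576 / 17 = 33.88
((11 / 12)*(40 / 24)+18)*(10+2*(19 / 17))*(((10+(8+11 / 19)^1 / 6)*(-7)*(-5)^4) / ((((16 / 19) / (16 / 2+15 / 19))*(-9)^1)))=457914104375 / 33048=13856030.75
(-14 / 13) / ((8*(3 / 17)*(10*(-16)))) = 119 / 24960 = 0.00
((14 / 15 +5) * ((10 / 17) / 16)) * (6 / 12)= 89 / 816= 0.11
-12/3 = -4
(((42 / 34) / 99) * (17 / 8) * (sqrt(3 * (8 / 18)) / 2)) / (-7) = -sqrt(3) / 792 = -0.00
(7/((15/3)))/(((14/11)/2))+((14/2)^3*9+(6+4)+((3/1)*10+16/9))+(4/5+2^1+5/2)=56453/18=3136.28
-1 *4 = -4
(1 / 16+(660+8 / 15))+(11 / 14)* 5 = 1116401 / 1680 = 664.52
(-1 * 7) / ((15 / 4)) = -28 / 15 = -1.87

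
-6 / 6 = -1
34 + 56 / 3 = 158 / 3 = 52.67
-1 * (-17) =17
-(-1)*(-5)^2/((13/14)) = 350/13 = 26.92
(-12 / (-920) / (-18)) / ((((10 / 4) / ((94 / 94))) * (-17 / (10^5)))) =2000 / 1173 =1.71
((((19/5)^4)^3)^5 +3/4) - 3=61237266573640255360524720000000000.00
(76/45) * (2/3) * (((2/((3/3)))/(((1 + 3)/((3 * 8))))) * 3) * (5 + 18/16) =3724/15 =248.27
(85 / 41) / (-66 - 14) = -17 / 656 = -0.03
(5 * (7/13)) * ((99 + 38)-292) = -5425/13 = -417.31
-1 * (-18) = 18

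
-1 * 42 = -42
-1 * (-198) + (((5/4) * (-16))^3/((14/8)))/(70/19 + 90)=92954/623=149.20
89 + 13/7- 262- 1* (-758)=4108/7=586.86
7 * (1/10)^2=7/100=0.07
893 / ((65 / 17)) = 15181 / 65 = 233.55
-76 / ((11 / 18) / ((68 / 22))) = -46512 / 121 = -384.40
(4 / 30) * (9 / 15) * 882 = 70.56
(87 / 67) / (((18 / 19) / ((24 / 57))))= 116 / 201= 0.58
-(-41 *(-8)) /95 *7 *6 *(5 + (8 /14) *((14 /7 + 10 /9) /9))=-753.70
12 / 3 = 4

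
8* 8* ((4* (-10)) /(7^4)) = -2560 /2401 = -1.07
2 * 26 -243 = -191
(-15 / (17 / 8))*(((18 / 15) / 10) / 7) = -0.12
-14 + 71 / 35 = -419 / 35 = -11.97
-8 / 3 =-2.67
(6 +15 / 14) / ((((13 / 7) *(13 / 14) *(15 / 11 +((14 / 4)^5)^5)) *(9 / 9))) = 255785435136 / 2493046563955395811085333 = 0.00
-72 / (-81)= 8 / 9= 0.89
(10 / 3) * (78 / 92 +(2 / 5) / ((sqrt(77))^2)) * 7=15107 / 759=19.90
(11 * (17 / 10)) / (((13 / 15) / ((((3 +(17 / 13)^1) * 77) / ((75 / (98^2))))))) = 3872063888 / 4225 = 916464.83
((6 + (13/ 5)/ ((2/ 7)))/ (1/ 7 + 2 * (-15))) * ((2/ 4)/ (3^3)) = -1057/ 112860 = -0.01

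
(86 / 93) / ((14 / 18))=258 / 217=1.19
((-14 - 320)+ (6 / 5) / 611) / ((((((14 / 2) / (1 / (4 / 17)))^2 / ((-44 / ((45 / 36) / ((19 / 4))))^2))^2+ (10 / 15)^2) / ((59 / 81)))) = -9593740547019770877956 / 17526474063796699755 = -547.39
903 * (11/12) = 3311/4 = 827.75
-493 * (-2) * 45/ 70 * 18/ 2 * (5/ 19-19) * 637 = -1293669468/ 19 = -68087866.74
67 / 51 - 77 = -3860 / 51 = -75.69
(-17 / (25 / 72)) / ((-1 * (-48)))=-51 / 50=-1.02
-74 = -74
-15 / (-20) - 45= -177 / 4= -44.25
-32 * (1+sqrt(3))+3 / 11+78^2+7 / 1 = 66652 / 11- 32 * sqrt(3) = 6003.85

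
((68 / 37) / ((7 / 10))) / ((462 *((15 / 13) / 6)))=1768 / 59829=0.03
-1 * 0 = 0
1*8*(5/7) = 40/7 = 5.71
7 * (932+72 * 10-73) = 11053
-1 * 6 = -6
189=189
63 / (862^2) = 63 / 743044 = 0.00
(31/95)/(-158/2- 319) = -31/37810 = -0.00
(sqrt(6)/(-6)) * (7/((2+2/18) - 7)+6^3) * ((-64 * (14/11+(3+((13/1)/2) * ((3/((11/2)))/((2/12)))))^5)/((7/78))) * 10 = 34404316329532949280 * sqrt(6)/12400927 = 6795703253205.08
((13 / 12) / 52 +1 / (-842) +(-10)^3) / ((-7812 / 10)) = 101038015 / 78932448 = 1.28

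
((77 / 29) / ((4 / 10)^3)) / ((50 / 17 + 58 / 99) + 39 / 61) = 988131375 / 99234056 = 9.96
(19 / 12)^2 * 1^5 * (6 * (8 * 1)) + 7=382 / 3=127.33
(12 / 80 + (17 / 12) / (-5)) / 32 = -1 / 240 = -0.00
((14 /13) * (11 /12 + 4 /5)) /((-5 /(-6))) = 721 /325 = 2.22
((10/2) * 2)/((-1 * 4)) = -5/2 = -2.50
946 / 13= 72.77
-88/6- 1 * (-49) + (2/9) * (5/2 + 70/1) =454/9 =50.44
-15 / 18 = -5 / 6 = -0.83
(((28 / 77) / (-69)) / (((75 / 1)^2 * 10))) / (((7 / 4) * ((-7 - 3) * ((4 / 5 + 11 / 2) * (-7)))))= -8 / 65897803125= -0.00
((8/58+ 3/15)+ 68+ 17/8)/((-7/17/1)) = -1389529/8120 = -171.12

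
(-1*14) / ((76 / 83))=-581 / 38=-15.29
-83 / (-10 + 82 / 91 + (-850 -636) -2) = 7553 / 136236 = 0.06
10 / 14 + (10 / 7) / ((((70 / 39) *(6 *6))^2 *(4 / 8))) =0.71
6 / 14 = 3 / 7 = 0.43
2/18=1/9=0.11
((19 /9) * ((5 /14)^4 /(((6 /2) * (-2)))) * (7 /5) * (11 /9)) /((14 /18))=-26125 /2074464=-0.01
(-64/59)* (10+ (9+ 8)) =-1728/59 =-29.29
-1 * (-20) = 20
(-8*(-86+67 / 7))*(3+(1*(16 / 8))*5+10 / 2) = 77040 / 7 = 11005.71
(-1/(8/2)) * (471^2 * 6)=-332761.50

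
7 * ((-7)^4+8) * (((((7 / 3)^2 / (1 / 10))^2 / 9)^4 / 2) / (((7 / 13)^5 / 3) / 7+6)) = 138716774776342390133506000000 / 8392142628056043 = 16529363349068.19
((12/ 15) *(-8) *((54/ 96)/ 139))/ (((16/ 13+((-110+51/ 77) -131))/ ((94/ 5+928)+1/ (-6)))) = 28427399/ 277242450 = 0.10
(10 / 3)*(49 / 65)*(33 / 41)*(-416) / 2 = -420.68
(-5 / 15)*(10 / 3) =-10 / 9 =-1.11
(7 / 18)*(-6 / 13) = -7 / 39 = -0.18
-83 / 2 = -41.50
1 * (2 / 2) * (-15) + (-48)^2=2289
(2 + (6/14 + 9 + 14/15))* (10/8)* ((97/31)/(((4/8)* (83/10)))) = 629530/54033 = 11.65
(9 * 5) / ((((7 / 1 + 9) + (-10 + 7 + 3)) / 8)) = 45 / 2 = 22.50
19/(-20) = -19/20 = -0.95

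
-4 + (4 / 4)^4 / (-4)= -17 / 4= -4.25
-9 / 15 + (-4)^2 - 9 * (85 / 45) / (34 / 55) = -121 / 10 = -12.10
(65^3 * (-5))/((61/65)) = -1463165.98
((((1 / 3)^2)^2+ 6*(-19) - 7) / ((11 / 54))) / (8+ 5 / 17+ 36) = -333200 / 24849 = -13.41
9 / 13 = 0.69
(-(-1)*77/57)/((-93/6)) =-154/1767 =-0.09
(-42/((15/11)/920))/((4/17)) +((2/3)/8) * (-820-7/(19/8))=-2289435/19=-120496.58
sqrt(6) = 2.45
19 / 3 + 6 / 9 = 7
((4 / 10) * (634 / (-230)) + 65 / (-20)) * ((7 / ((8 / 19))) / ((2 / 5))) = -1331463 / 7360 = -180.91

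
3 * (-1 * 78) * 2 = -468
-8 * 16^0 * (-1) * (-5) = -40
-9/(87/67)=-201/29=-6.93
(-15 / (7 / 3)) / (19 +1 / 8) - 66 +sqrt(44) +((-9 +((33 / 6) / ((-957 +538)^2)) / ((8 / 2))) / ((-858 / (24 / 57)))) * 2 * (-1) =-869061548921 / 13099132893 +2 * sqrt(11) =-59.71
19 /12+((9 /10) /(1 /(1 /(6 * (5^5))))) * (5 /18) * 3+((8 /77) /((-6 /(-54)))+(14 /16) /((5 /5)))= 9798553 /2887500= 3.39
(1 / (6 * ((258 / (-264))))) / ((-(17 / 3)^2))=66 / 12427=0.01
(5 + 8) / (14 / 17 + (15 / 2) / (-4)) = -136 / 11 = -12.36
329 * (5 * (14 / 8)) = 11515 / 4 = 2878.75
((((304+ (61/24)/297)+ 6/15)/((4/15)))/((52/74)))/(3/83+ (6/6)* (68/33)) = 33317650591/43003584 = 774.76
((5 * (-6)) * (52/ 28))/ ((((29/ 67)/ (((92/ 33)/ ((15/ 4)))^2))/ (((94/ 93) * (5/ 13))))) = -1705800704/ 61677693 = -27.66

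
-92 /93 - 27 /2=-2695 /186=-14.49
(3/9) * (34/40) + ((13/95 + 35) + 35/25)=8395/228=36.82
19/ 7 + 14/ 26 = 296/ 91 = 3.25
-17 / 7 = -2.43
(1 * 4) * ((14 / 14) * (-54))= -216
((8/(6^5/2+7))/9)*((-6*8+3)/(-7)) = 8/5453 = 0.00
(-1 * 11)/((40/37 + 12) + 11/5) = -185/257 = -0.72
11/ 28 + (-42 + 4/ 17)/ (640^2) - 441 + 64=-1835674097/ 4874240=-376.61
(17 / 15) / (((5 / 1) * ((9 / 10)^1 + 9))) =34 / 1485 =0.02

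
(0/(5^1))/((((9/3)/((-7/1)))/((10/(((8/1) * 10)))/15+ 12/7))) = 0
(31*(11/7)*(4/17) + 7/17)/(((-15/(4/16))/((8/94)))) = -471/27965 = -0.02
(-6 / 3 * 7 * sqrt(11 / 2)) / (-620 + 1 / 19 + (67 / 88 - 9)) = 11704 * sqrt(22) / 1050327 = 0.05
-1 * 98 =-98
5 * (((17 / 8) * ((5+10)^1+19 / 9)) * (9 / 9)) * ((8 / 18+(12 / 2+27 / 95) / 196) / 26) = 14932511 / 4481568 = 3.33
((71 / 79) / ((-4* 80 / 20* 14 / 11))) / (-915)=781 / 16191840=0.00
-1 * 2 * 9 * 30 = -540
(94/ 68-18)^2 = 319225/ 1156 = 276.15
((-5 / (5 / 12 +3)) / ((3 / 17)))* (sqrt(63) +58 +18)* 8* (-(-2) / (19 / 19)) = -413440 / 41 -16320* sqrt(7) / 41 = -11137.04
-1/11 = -0.09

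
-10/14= -5/7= -0.71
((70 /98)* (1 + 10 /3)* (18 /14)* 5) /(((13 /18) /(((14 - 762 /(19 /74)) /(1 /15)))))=-1136470500 /931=-1220698.71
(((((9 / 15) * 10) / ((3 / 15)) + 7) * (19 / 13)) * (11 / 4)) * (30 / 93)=38665 / 806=47.97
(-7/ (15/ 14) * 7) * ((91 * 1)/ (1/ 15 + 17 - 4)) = -637/ 2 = -318.50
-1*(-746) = 746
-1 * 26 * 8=-208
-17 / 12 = -1.42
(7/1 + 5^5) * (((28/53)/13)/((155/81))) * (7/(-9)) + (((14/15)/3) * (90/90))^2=-2233377076/43251975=-51.64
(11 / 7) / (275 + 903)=11 / 8246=0.00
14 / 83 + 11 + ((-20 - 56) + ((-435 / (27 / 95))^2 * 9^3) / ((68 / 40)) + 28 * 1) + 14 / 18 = 12756934060906 / 12699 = 1004562096.30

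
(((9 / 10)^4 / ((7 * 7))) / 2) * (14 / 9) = 729 / 70000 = 0.01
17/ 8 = 2.12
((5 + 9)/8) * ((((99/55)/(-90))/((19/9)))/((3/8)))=-21/475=-0.04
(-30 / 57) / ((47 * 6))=-5 / 2679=-0.00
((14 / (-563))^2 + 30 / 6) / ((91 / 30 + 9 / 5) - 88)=-9510246 / 158167531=-0.06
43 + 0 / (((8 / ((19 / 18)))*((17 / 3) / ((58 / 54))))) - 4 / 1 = 39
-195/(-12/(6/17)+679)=-13/43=-0.30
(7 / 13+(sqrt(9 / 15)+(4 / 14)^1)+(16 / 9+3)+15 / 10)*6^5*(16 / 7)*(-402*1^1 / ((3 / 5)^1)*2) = -107745776640 / 637 - 33343488*sqrt(15) / 7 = -187594042.46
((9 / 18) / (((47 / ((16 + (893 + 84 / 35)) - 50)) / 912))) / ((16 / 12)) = 1472994 / 235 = 6268.06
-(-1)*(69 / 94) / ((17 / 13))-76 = -120551 / 1598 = -75.44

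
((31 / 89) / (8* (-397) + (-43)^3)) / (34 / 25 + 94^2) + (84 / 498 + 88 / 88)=1.17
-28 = -28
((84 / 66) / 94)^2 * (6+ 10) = 784 / 267289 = 0.00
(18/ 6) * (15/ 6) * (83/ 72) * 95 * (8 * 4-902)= -5716625/ 8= -714578.12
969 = 969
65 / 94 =0.69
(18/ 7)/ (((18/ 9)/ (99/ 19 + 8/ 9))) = 149/ 19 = 7.84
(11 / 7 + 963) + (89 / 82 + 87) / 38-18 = 20697177 / 21812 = 948.89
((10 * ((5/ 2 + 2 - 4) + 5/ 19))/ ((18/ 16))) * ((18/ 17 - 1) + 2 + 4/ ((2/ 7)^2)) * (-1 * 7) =-2424.55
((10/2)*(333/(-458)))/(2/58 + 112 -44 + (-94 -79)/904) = -4364964/81458735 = -0.05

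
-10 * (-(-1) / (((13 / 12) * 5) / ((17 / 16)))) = -51 / 26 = -1.96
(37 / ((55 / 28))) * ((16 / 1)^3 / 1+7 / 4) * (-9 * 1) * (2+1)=-114622263 / 55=-2084041.15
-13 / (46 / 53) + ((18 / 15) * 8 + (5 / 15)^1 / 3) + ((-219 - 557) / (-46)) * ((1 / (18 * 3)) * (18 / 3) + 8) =90779 / 690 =131.56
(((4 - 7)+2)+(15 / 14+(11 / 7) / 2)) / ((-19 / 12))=-72 / 133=-0.54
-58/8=-29/4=-7.25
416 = 416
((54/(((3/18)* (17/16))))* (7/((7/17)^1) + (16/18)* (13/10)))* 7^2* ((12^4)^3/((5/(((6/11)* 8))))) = 9868628715126657122304/4675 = 2110936623556504197.28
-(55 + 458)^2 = -263169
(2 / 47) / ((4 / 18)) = 9 / 47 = 0.19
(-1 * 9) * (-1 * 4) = 36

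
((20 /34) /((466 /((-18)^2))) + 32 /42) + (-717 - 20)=-61207001 /83181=-735.83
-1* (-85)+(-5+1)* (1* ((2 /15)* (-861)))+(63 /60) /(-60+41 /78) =25244619 /46390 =544.18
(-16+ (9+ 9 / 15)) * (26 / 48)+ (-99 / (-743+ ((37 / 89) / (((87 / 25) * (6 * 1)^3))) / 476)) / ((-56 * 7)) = -215329107541256 / 62108075931195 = -3.47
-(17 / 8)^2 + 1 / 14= -1991 / 448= -4.44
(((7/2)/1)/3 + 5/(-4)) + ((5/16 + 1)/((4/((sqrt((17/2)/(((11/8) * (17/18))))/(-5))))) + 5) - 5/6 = 49/12 - 63 * sqrt(22)/1760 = 3.92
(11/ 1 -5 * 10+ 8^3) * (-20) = -9460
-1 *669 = -669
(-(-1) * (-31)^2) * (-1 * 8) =-7688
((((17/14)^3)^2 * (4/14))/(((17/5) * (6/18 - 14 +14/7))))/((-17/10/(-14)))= -1252815/6588344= -0.19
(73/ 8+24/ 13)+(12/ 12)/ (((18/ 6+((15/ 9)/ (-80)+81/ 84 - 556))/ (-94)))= 214929967/ 19291064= 11.14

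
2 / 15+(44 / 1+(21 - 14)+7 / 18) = 4637 / 90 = 51.52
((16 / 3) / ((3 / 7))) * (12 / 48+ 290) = 3612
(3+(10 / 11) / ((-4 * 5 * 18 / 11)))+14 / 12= 149 / 36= 4.14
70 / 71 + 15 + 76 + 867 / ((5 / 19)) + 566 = 1403168 / 355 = 3952.59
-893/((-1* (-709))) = -893/709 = -1.26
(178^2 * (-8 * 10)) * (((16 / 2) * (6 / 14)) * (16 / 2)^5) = -1993384919040 / 7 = -284769274148.57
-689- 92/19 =-13183/19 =-693.84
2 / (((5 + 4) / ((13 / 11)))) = 26 / 99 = 0.26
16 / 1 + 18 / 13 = 226 / 13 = 17.38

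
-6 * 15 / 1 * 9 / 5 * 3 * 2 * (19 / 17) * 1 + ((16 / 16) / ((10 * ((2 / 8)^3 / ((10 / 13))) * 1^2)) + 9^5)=12810833 / 221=57967.57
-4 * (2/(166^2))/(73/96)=-192/502897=-0.00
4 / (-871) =-4 / 871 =-0.00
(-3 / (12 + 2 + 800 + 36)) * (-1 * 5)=3 / 170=0.02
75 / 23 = 3.26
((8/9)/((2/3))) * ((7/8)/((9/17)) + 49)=3647/54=67.54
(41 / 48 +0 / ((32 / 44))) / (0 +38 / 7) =0.16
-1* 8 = -8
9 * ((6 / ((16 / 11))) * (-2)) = -297 / 4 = -74.25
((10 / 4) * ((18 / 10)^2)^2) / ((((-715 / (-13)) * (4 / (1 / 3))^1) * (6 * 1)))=729 / 110000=0.01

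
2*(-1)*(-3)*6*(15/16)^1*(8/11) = 270/11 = 24.55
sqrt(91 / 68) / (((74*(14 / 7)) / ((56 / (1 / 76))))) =532*sqrt(1547) / 629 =33.27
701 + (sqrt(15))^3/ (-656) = 701 - 15* sqrt(15)/ 656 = 700.91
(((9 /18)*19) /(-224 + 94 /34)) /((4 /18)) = -2907 /15044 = -0.19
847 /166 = 5.10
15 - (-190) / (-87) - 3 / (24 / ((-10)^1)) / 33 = 49205 / 3828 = 12.85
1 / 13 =0.08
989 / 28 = 35.32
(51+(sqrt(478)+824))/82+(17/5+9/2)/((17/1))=sqrt(478)/82+38807/3485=11.40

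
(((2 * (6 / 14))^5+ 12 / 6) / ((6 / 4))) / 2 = 41390 / 50421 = 0.82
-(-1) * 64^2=4096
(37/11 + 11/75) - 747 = -613379/825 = -743.49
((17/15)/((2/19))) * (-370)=-11951/3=-3983.67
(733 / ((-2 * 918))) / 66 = -733 / 121176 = -0.01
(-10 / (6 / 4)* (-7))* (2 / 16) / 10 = 7 / 12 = 0.58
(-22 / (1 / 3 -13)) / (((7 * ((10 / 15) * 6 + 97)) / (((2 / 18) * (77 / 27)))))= 121 / 155439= 0.00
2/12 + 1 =7/6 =1.17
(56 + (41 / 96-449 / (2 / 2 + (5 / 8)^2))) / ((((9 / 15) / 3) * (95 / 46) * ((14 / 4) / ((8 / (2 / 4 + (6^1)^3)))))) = -104720978 / 15376263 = -6.81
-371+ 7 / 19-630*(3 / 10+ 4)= -58513 / 19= -3079.63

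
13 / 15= 0.87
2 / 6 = 1 / 3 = 0.33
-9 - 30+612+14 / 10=2872 / 5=574.40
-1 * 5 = -5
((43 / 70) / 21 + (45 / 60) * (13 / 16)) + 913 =42977561 / 47040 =913.64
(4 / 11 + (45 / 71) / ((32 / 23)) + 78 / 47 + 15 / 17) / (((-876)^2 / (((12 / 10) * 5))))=67116679 / 2553905088768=0.00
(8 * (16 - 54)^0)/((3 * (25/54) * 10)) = 72/125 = 0.58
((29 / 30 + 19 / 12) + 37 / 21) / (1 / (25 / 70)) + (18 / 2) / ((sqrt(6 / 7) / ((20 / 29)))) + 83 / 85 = 251543 / 99960 + 30 * sqrt(42) / 29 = 9.22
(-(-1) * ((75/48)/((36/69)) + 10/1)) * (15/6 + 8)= 17465/128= 136.45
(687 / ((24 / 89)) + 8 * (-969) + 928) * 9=-38487.38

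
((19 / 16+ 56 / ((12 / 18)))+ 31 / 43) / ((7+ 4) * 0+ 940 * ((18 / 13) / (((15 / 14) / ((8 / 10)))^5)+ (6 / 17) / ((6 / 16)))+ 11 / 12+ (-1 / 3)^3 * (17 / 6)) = 2066481650390625 / 28566508480476788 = 0.07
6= 6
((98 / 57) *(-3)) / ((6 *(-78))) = 49 / 4446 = 0.01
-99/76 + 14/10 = 37/380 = 0.10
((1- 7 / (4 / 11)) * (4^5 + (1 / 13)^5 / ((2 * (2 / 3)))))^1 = -111019577563 / 5940688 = -18688.00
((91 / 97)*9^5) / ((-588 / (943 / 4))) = -241293897 / 10864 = -22210.41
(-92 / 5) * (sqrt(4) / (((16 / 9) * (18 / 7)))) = -161 / 20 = -8.05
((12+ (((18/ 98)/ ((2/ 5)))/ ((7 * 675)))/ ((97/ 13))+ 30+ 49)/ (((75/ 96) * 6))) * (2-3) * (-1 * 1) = 726638744/ 37429875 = 19.41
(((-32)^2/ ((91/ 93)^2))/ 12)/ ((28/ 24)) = 4428288/ 57967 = 76.39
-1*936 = -936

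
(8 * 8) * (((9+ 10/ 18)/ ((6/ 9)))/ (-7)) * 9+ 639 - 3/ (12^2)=-181591/ 336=-540.45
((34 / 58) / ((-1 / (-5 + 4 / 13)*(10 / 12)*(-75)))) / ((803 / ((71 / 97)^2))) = -10455034 / 356049497375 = -0.00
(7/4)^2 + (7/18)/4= 3.16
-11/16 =-0.69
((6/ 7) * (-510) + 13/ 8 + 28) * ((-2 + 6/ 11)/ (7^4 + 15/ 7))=22821/ 92521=0.25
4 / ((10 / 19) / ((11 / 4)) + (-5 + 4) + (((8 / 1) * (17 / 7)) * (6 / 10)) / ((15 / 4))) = 146300 / 84121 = 1.74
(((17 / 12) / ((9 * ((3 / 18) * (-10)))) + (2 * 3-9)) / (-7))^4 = 96254442001 / 2520473760000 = 0.04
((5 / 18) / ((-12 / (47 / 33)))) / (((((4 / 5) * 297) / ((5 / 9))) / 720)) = -29375 / 529254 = -0.06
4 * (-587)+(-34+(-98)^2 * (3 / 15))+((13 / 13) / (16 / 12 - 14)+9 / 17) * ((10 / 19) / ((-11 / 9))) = -461.39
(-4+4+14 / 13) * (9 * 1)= 9.69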